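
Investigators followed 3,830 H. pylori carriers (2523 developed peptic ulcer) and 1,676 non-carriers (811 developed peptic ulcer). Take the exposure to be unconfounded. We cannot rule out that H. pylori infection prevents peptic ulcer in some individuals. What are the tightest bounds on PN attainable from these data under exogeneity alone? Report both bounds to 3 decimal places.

0.265 ≤ PN ≤ 0.783

p₁ = P(outcome | exposed) = 2523/3830 = 0.65875
p₀ = P(outcome | unexposed) = 811/1676 = 0.48389
Under exogeneity alone the bounds on PN are max{0,(p₁−p₀)/p₁} ≤ PN ≤ min{1,(1−p₀)/p₁}.
  lower = (p₁ − p₀)/p₁ = 0.17486 / 0.65875 ≈ 0.2654
  upper = min{1, (1 − p₀)/p₁} = 0.51611 / 0.65875 ≈ 0.7835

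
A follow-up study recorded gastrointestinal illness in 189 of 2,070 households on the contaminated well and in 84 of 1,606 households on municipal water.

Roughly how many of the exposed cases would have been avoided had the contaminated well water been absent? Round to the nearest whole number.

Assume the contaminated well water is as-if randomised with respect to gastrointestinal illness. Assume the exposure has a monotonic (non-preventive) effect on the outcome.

about 81 cases

p₁ = P(outcome | exposed) = 189/2070 = 0.091304
p₀ = P(outcome | unexposed) = 84/1606 = 0.052304
PN = (p₁ − p₀)/p₁ = (0.091304 − 0.052304) / 0.091304 ≈ 0.42715.
Attributable cases ≈ PN × (exposed cases) = 0.42715 × 189 ≈ 80.73.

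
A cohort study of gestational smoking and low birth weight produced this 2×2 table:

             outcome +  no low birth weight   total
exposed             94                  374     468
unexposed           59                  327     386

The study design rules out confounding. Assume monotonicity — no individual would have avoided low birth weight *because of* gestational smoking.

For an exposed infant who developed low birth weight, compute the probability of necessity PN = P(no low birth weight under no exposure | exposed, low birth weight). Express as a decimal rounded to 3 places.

PN ≈ 0.239

p₁ = P(outcome | exposed) = 94/468 = 0.20085
p₀ = P(outcome | unexposed) = 59/386 = 0.15285
Under exogeneity and monotonicity, PN = (p₁ − p₀)/p₁.
PN = (0.20085 − 0.15285) / 0.20085 ≈ 0.2390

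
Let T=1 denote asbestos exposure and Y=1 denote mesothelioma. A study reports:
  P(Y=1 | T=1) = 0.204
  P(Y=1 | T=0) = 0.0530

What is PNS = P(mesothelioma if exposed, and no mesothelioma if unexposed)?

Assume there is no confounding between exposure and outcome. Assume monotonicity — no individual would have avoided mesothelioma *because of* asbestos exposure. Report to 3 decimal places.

PNS ≈ 0.151

Let p₁ = 0.204, p₀ = 0.053.
Under exogeneity and monotonicity, PNS = p₁ − p₀.
PNS = 0.204 − 0.053 = 0.151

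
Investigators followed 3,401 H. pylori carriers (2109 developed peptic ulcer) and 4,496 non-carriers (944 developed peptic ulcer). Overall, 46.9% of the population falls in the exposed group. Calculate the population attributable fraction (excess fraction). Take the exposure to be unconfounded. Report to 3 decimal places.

p₁ = P(outcome | exposed) = 2109/3401 = 0.62011
p₀ = P(outcome | unexposed) = 944/4496 = 0.20996
Overall risk P(Y=1) = π·p₁ + (1−π)·p₀ = 0.469×0.62011 + 0.531×0.20996 = 0.40232.
Under exogeneity, PAF = [P(Y=1) − p₀] / P(Y=1).
PAF = (0.40232 − 0.20996) / 0.40232 ≈ 0.4781

PAF ≈ 0.478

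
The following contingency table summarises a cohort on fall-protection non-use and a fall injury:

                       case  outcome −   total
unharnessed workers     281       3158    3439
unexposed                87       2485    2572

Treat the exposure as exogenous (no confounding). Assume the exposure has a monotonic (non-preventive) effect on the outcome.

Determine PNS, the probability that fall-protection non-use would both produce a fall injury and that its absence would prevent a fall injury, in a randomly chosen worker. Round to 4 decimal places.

p₁ = P(outcome | exposed) = 281/3439 = 0.08171
p₀ = P(outcome | unexposed) = 87/2572 = 0.033826
Under exogeneity and monotonicity, PNS = p₁ − p₀.
PNS = 0.08171 − 0.033826 = 0.047884

PNS ≈ 0.0479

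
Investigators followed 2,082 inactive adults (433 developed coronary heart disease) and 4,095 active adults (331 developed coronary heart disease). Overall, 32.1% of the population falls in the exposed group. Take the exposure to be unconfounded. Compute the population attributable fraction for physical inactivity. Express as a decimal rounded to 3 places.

p₁ = P(outcome | exposed) = 433/2082 = 0.20797
p₀ = P(outcome | unexposed) = 331/4095 = 0.08083
Overall risk P(Y=1) = π·p₁ + (1−π)·p₀ = 0.321×0.20797 + 0.679×0.08083 = 0.12164.
Under exogeneity, PAF = [P(Y=1) − p₀] / P(Y=1).
PAF = (0.12164 − 0.08083) / 0.12164 ≈ 0.3355

PAF ≈ 0.336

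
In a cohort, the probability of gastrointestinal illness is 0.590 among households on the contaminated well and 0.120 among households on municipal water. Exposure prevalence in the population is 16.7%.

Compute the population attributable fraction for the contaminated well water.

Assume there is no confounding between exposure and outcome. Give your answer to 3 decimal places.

Let p₁ = 0.59, p₀ = 0.12.
Overall risk P(Y=1) = π·p₁ + (1−π)·p₀ = 0.167×0.59 + 0.833×0.12 = 0.19849.
Under exogeneity, PAF = [P(Y=1) − p₀] / P(Y=1).
PAF = (0.19849 − 0.12) / 0.19849 ≈ 0.3954

PAF ≈ 0.395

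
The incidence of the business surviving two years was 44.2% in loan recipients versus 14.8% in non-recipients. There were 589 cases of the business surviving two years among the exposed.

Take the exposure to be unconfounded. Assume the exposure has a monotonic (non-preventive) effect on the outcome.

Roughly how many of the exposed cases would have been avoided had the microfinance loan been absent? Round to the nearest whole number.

p₁ = 0.442, p₀ = 0.148.
PN = (p₁ − p₀)/p₁ = (0.442 − 0.148) / 0.442 ≈ 0.66516.
Attributable cases ≈ PN × (exposed cases) = 0.66516 × 589 ≈ 391.78.

about 392 cases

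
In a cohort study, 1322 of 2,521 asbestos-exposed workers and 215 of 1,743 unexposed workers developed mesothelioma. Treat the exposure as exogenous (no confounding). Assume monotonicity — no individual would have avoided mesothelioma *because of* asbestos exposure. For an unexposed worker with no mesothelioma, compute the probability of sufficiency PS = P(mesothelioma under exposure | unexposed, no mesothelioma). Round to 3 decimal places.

PS ≈ 0.457

p₁ = P(outcome | exposed) = 1322/2521 = 0.5244
p₀ = P(outcome | unexposed) = 215/1743 = 0.12335
Under exogeneity and monotonicity, PS = (p₁ − p₀) / (1 − p₀).
PS = (0.5244 − 0.12335) / (1 − 0.12335) = 0.40104 / 0.87665 ≈ 0.4575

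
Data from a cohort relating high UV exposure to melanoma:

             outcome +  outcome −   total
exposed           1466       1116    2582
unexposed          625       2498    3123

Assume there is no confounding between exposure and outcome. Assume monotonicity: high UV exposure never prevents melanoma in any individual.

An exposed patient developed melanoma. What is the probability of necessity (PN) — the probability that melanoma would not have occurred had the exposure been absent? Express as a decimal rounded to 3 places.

PN ≈ 0.648

p₁ = P(outcome | exposed) = 1466/2582 = 0.56778
p₀ = P(outcome | unexposed) = 625/3123 = 0.20013
Under exogeneity and monotonicity, PN = (p₁ − p₀)/p₁.
PN = (0.56778 − 0.20013) / 0.56778 ≈ 0.6475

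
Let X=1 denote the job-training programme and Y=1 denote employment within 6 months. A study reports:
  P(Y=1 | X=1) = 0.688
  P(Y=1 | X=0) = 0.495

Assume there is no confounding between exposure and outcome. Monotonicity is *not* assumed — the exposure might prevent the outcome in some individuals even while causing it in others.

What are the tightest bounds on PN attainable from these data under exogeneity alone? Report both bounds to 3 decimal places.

0.281 ≤ PN ≤ 0.734

Let p₁ = 0.688, p₀ = 0.495.
Under exogeneity alone the bounds on PN are max{0,(p₁−p₀)/p₁} ≤ PN ≤ min{1,(1−p₀)/p₁}.
  lower = (p₁ − p₀)/p₁ = 0.193 / 0.688 ≈ 0.2805
  upper = min{1, (1 − p₀)/p₁} = 0.505 / 0.688 ≈ 0.7340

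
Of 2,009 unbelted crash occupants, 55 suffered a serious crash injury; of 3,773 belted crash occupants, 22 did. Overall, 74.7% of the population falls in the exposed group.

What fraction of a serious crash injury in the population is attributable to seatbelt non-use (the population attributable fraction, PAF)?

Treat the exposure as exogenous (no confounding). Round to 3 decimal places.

p₁ = P(outcome | exposed) = 55/2009 = 0.027377
p₀ = P(outcome | unexposed) = 22/3773 = 0.0058309
Overall risk P(Y=1) = π·p₁ + (1−π)·p₀ = 0.747×0.027377 + 0.253×0.0058309 = 0.021926.
Under exogeneity, PAF = [P(Y=1) − p₀] / P(Y=1).
PAF = (0.021926 − 0.0058309) / 0.021926 ≈ 0.7341

PAF ≈ 0.734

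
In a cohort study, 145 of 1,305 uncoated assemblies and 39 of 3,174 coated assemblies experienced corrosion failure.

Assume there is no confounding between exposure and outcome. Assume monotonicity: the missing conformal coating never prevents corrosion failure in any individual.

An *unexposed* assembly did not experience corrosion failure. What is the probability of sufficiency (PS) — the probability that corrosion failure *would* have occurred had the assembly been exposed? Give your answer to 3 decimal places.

PS ≈ 0.100

p₁ = P(outcome | exposed) = 145/1305 = 0.11111
p₀ = P(outcome | unexposed) = 39/3174 = 0.012287
Under exogeneity and monotonicity, PS = (p₁ − p₀) / (1 − p₀).
PS = (0.11111 − 0.012287) / (1 − 0.012287) = 0.098824 / 0.98771 ≈ 0.1001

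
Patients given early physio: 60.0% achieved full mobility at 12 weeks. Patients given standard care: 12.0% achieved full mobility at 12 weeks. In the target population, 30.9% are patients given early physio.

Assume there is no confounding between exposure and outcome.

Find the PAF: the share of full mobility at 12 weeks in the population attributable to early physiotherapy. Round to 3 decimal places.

p₁ = 0.6, p₀ = 0.12.
Overall risk P(Y=1) = π·p₁ + (1−π)·p₀ = 0.309×0.6 + 0.691×0.12 = 0.26832.
Under exogeneity, PAF = [P(Y=1) − p₀] / P(Y=1).
PAF = (0.26832 − 0.12) / 0.26832 ≈ 0.5528

PAF ≈ 0.553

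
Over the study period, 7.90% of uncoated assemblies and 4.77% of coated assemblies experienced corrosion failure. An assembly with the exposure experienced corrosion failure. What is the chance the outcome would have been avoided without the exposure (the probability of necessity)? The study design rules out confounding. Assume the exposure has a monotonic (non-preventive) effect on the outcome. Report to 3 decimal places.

p₁ = 0.079, p₀ = 0.0477.
Under exogeneity and monotonicity, PN = (p₁ − p₀) / p₁.
PN = (0.079 − 0.0477) / 0.079 = 0.0313 / 0.079 ≈ 0.3962

PN ≈ 0.396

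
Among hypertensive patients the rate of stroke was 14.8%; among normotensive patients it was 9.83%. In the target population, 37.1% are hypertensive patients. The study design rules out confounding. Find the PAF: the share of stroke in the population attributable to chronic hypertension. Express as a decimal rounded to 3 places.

PAF ≈ 0.158

p₁ = 0.148, p₀ = 0.0983.
Overall risk P(Y=1) = π·p₁ + (1−π)·p₀ = 0.371×0.148 + 0.629×0.0983 = 0.11674.
Under exogeneity, PAF = [P(Y=1) − p₀] / P(Y=1).
PAF = (0.11674 − 0.0983) / 0.11674 ≈ 0.1579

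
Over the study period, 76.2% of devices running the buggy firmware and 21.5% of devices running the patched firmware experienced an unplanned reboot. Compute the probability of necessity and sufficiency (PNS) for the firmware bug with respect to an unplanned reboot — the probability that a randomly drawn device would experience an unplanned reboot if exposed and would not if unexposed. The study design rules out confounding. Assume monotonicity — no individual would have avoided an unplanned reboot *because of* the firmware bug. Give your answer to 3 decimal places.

PNS ≈ 0.547

p₁ = 0.762, p₀ = 0.215.
Under exogeneity and monotonicity, PNS = p₁ − p₀.
PNS = 0.762 − 0.215 = 0.547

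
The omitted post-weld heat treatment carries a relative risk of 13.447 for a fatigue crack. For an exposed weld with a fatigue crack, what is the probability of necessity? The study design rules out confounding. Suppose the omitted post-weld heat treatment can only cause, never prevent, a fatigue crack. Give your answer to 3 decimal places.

Under exogeneity and monotonicity, PN = (RR − 1) / RR = 1 − 1/RR.
PN = (13.447 − 1) / 13.447 = 12.45 / 13.447 ≈ 0.9256

PN ≈ 0.926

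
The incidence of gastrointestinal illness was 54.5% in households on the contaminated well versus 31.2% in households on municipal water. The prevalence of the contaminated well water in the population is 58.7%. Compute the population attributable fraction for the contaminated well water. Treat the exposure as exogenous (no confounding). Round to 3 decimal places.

p₁ = 0.545, p₀ = 0.312.
Overall risk P(Y=1) = π·p₁ + (1−π)·p₀ = 0.587×0.545 + 0.413×0.312 = 0.44877.
Under exogeneity, PAF = [P(Y=1) − p₀] / P(Y=1).
PAF = (0.44877 − 0.312) / 0.44877 ≈ 0.3048

PAF ≈ 0.305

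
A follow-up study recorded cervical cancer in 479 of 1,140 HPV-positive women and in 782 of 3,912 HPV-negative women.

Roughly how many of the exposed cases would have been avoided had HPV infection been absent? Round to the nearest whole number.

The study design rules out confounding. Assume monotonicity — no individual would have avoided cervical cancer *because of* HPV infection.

p₁ = P(outcome | exposed) = 479/1140 = 0.42018
p₀ = P(outcome | unexposed) = 782/3912 = 0.1999
PN = (p₁ − p₀)/p₁ = (0.42018 − 0.1999) / 0.42018 ≈ 0.52425.
Attributable cases ≈ PN × (exposed cases) = 0.52425 × 479 ≈ 251.12.

about 251 cases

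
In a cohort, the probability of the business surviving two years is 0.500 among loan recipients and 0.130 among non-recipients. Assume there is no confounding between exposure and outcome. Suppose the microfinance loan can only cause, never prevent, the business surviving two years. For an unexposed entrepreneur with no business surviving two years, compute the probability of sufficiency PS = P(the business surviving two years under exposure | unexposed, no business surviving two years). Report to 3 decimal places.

Let p₁ = 0.5, p₀ = 0.13.
Under exogeneity and monotonicity, PS = (p₁ − p₀) / (1 − p₀).
PS = (0.5 − 0.13) / (1 − 0.13) = 0.37 / 0.87 ≈ 0.4253

PS ≈ 0.425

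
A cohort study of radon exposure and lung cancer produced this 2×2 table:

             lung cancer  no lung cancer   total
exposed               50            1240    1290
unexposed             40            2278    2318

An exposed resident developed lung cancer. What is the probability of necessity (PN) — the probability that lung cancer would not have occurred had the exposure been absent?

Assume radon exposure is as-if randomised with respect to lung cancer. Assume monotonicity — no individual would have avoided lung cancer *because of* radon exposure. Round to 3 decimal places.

p₁ = P(outcome | exposed) = 50/1290 = 0.03876
p₀ = P(outcome | unexposed) = 40/2318 = 0.017256
Under exogeneity and monotonicity, PN = (p₁ − p₀)/p₁.
PN = (0.03876 − 0.017256) / 0.03876 ≈ 0.5548

PN ≈ 0.555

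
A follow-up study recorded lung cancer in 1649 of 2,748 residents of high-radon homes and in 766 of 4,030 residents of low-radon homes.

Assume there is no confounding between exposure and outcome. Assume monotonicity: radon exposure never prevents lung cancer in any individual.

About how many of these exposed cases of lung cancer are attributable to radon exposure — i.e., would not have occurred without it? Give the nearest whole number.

about 1127 cases

p₁ = P(outcome | exposed) = 1649/2748 = 0.60007
p₀ = P(outcome | unexposed) = 766/4030 = 0.19007
PN = (p₁ − p₀)/p₁ = (0.60007 − 0.19007) / 0.60007 ≈ 0.68325.
Attributable cases ≈ PN × (exposed cases) = 0.68325 × 1649 ≈ 1126.68.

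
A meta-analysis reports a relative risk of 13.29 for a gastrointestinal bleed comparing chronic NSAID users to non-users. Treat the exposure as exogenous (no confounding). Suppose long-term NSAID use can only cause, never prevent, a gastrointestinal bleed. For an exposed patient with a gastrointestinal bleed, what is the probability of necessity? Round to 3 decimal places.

Under exogeneity and monotonicity, PN = (RR − 1) / RR = 1 − 1/RR.
PN = (13.29 − 1) / 13.29 = 12.29 / 13.29 ≈ 0.9248

PN ≈ 0.925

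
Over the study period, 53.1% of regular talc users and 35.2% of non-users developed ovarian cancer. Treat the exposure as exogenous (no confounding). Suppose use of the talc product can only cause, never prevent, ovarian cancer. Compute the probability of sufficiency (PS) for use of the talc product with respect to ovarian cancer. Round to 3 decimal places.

p₁ = 0.531, p₀ = 0.352.
Under exogeneity and monotonicity, PS = (p₁ − p₀) / (1 − p₀).
PS = (0.531 − 0.352) / (1 − 0.352) = 0.179 / 0.648 ≈ 0.2762

PS ≈ 0.276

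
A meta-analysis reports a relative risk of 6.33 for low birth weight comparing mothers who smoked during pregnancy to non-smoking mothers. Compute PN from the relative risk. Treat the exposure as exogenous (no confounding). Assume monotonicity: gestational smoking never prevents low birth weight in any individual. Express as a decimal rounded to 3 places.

PN ≈ 0.842

Under exogeneity and monotonicity, PN = (RR − 1) / RR = 1 − 1/RR.
PN = (6.33 − 1) / 6.33 = 5.33 / 6.33 ≈ 0.8420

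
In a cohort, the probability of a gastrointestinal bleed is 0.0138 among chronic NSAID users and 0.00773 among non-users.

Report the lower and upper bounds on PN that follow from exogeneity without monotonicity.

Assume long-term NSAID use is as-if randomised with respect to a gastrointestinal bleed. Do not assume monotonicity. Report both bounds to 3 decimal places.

0.440 ≤ PN ≤ 1.000

Let p₁ = 0.0138, p₀ = 0.00773.
Under exogeneity alone the bounds on PN are max{0,(p₁−p₀)/p₁} ≤ PN ≤ min{1,(1−p₀)/p₁}.
  lower = (p₁ − p₀)/p₁ = 0.00607 / 0.0138 ≈ 0.4399
  upper = min{1, (1 − p₀)/p₁} = 0.99227 / 0.0138 ≈ 71.9036 → capped at 1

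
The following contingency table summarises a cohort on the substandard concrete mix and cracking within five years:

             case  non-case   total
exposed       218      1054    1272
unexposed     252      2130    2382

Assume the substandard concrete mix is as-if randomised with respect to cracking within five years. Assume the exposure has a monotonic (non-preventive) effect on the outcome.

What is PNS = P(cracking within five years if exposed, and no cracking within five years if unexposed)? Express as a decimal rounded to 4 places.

p₁ = P(outcome | exposed) = 218/1272 = 0.17138
p₀ = P(outcome | unexposed) = 252/2382 = 0.10579
Under exogeneity and monotonicity, PNS = p₁ − p₀.
PNS = 0.17138 − 0.10579 = 0.06559

PNS ≈ 0.0656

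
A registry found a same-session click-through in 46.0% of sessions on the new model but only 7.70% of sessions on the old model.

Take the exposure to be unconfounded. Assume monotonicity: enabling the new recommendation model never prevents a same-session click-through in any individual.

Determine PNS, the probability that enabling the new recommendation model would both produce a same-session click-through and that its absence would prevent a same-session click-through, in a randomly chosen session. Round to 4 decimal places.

p₁ = 0.46, p₀ = 0.077.
Under exogeneity and monotonicity, PNS = p₁ − p₀.
PNS = 0.46 − 0.077 = 0.383

PNS ≈ 0.3830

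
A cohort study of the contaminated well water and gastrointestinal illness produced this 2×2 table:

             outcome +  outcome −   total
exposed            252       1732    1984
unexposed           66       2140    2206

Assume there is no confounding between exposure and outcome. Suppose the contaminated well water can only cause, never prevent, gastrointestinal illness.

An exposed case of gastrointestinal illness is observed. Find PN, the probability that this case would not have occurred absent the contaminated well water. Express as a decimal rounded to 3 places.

PN ≈ 0.764

p₁ = P(outcome | exposed) = 252/1984 = 0.12702
p₀ = P(outcome | unexposed) = 66/2206 = 0.029918
Under exogeneity and monotonicity, PN = (p₁ − p₀)/p₁.
PN = (0.12702 − 0.029918) / 0.12702 ≈ 0.7645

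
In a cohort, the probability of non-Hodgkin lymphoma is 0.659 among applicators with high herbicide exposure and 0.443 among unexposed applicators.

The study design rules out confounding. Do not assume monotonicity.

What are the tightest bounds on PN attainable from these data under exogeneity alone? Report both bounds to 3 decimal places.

Let p₁ = 0.659, p₀ = 0.443.
Under exogeneity alone the bounds on PN are max{0,(p₁−p₀)/p₁} ≤ PN ≤ min{1,(1−p₀)/p₁}.
  lower = (p₁ − p₀)/p₁ = 0.216 / 0.659 ≈ 0.3278
  upper = min{1, (1 − p₀)/p₁} = 0.557 / 0.659 ≈ 0.8452

0.328 ≤ PN ≤ 0.845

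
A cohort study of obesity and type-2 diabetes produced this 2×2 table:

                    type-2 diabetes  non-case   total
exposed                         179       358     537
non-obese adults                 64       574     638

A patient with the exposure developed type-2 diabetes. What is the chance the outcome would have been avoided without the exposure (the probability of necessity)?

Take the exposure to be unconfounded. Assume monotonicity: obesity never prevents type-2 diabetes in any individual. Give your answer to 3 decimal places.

PN ≈ 0.699

p₁ = P(outcome | exposed) = 179/537 = 0.33333
p₀ = P(outcome | unexposed) = 64/638 = 0.10031
Under exogeneity and monotonicity, PN = (p₁ − p₀)/p₁.
PN = (0.33333 − 0.10031) / 0.33333 ≈ 0.6991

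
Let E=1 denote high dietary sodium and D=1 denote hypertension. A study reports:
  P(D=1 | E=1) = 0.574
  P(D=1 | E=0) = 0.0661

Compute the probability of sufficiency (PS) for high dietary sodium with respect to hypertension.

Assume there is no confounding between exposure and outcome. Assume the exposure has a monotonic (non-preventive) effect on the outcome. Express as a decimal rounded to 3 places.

Let p₁ = 0.574, p₀ = 0.0661.
Under exogeneity and monotonicity, PS = (p₁ − p₀) / (1 − p₀).
PS = (0.574 − 0.0661) / (1 − 0.0661) = 0.5079 / 0.9339 ≈ 0.5438

PS ≈ 0.544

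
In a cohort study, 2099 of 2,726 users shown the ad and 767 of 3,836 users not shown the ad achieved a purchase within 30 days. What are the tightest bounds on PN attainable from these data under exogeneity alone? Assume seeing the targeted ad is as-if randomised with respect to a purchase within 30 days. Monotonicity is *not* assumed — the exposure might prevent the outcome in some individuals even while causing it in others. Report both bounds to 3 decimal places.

0.740 ≤ PN ≤ 1.000

p₁ = P(outcome | exposed) = 2099/2726 = 0.76999
p₀ = P(outcome | unexposed) = 767/3836 = 0.19995
Under exogeneity alone the bounds on PN are max{0,(p₁−p₀)/p₁} ≤ PN ≤ min{1,(1−p₀)/p₁}.
  lower = (p₁ − p₀)/p₁ = 0.57004 / 0.76999 ≈ 0.7403
  upper = min{1, (1 − p₀)/p₁} = 0.80005 / 0.76999 ≈ 1.0390 → capped at 1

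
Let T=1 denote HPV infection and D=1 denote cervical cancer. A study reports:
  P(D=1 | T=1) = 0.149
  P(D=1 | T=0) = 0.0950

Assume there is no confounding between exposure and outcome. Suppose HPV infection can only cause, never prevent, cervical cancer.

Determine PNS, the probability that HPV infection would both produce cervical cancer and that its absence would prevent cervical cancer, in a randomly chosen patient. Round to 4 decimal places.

PNS ≈ 0.0540

Let p₁ = 0.149, p₀ = 0.095.
Under exogeneity and monotonicity, PNS = p₁ − p₀.
PNS = 0.149 − 0.095 = 0.054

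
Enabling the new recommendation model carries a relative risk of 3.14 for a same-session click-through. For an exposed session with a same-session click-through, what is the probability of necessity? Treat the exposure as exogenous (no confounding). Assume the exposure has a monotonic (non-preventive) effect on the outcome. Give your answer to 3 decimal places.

PN ≈ 0.682

Under exogeneity and monotonicity, PN = (RR − 1) / RR = 1 − 1/RR.
PN = (3.14 − 1) / 3.14 = 2.14 / 3.14 ≈ 0.6815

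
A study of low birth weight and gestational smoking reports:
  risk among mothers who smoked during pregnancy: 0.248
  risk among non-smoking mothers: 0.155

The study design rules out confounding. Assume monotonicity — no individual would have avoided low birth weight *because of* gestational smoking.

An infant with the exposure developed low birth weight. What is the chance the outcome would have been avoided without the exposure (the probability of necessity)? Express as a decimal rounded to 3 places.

PN ≈ 0.375

Let p₁ = 0.248, p₀ = 0.155.
Under exogeneity and monotonicity, PN = (p₁ − p₀) / p₁.
PN = (0.248 − 0.155) / 0.248 = 0.093 / 0.248 ≈ 0.3750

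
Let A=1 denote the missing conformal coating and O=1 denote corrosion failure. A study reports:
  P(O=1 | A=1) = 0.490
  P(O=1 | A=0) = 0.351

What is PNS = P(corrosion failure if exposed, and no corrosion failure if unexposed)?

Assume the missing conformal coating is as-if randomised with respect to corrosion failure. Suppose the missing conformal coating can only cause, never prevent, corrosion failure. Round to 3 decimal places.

Let p₁ = 0.49, p₀ = 0.351.
Under exogeneity and monotonicity, PNS = p₁ − p₀.
PNS = 0.49 − 0.351 = 0.139

PNS ≈ 0.139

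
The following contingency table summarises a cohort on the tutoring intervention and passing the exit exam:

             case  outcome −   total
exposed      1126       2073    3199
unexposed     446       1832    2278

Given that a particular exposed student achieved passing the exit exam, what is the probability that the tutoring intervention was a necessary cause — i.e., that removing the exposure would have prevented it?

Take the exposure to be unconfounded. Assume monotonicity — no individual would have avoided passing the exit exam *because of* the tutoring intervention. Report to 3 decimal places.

p₁ = P(outcome | exposed) = 1126/3199 = 0.35198
p₀ = P(outcome | unexposed) = 446/2278 = 0.19579
Under exogeneity and monotonicity, PN = (p₁ − p₀)/p₁.
PN = (0.35198 − 0.19579) / 0.35198 ≈ 0.4438

PN ≈ 0.444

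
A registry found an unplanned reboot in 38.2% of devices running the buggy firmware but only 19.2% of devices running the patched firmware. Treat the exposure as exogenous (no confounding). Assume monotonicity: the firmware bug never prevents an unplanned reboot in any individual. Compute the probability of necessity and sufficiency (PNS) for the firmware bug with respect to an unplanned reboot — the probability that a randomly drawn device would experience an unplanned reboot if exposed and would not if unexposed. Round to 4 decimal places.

PNS ≈ 0.1900

p₁ = 0.382, p₀ = 0.192.
Under exogeneity and monotonicity, PNS = p₁ − p₀.
PNS = 0.382 − 0.192 = 0.19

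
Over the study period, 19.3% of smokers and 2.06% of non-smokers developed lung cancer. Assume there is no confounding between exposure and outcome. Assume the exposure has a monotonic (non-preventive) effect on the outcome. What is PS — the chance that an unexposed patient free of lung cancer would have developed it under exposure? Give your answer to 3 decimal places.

PS ≈ 0.176

p₁ = 0.193, p₀ = 0.0206.
Under exogeneity and monotonicity, PS = (p₁ − p₀) / (1 − p₀).
PS = (0.193 − 0.0206) / (1 − 0.0206) = 0.1724 / 0.9794 ≈ 0.1760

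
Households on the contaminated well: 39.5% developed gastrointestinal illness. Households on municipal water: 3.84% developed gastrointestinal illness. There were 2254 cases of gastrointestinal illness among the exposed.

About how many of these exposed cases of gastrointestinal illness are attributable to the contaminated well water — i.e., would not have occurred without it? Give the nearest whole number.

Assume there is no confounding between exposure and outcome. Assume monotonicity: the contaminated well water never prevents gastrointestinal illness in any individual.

about 2035 cases

p₁ = 0.395, p₀ = 0.0384.
PN = (p₁ − p₀)/p₁ = (0.395 − 0.0384) / 0.395 ≈ 0.90278.
Attributable cases ≈ PN × (exposed cases) = 0.90278 × 2254 ≈ 2034.88.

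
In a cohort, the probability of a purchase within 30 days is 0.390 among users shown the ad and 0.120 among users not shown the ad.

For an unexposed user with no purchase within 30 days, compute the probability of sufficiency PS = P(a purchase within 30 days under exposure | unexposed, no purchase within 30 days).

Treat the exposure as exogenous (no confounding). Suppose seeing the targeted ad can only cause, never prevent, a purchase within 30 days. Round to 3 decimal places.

Let p₁ = 0.39, p₀ = 0.12.
Under exogeneity and monotonicity, PS = (p₁ − p₀) / (1 − p₀).
PS = (0.39 − 0.12) / (1 − 0.12) = 0.27 / 0.88 ≈ 0.3068

PS ≈ 0.307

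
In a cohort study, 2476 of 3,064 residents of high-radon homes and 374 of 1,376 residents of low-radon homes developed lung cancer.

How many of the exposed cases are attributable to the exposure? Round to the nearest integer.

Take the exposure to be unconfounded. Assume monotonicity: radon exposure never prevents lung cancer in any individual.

p₁ = P(outcome | exposed) = 2476/3064 = 0.80809
p₀ = P(outcome | unexposed) = 374/1376 = 0.2718
PN = (p₁ − p₀)/p₁ = (0.80809 − 0.2718) / 0.80809 ≈ 0.66365.
Attributable cases ≈ PN × (exposed cases) = 0.66365 × 2476 ≈ 1643.20.

about 1643 cases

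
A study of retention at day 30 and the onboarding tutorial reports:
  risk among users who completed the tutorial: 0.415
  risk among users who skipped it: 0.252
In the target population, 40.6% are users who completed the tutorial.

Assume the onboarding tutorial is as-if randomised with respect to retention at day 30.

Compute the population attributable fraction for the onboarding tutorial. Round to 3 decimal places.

Let p₁ = 0.415, p₀ = 0.252.
Overall risk P(Y=1) = π·p₁ + (1−π)·p₀ = 0.406×0.415 + 0.594×0.252 = 0.31818.
Under exogeneity, PAF = [P(Y=1) − p₀] / P(Y=1).
PAF = (0.31818 − 0.252) / 0.31818 ≈ 0.2080

PAF ≈ 0.208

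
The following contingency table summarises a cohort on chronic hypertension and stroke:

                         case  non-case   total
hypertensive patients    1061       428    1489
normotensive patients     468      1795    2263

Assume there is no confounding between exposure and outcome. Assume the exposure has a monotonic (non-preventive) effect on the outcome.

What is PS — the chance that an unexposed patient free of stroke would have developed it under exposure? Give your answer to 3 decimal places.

p₁ = P(outcome | exposed) = 1061/1489 = 0.71256
p₀ = P(outcome | unexposed) = 468/2263 = 0.20681
Under exogeneity and monotonicity, PS = (p₁ − p₀)/(1 − p₀).
PS = (0.71256 − 0.20681) / 0.79319 ≈ 0.6376

PS ≈ 0.638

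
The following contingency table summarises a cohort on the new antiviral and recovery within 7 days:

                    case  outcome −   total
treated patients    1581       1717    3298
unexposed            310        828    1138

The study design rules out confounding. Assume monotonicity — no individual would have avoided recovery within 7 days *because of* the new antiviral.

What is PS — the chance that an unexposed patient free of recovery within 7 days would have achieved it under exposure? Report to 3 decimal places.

PS ≈ 0.284

p₁ = P(outcome | exposed) = 1581/3298 = 0.47938
p₀ = P(outcome | unexposed) = 310/1138 = 0.27241
Under exogeneity and monotonicity, PS = (p₁ − p₀)/(1 − p₀).
PS = (0.47938 − 0.27241) / 0.72759 ≈ 0.2845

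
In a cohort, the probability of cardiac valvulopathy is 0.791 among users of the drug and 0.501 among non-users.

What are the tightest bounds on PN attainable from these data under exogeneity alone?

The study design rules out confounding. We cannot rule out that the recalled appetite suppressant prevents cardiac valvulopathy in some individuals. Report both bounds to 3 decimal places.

Let p₁ = 0.791, p₀ = 0.501.
Under exogeneity alone the bounds on PN are max{0,(p₁−p₀)/p₁} ≤ PN ≤ min{1,(1−p₀)/p₁}.
  lower = (p₁ − p₀)/p₁ = 0.29 / 0.791 ≈ 0.3666
  upper = min{1, (1 − p₀)/p₁} = 0.499 / 0.791 ≈ 0.6308

0.367 ≤ PN ≤ 0.631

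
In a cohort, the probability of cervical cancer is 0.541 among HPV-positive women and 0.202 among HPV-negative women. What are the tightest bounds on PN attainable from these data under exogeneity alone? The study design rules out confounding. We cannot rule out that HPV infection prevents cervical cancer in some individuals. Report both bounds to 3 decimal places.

Let p₁ = 0.541, p₀ = 0.202.
Under exogeneity alone the bounds on PN are max{0,(p₁−p₀)/p₁} ≤ PN ≤ min{1,(1−p₀)/p₁}.
  lower = (p₁ − p₀)/p₁ = 0.339 / 0.541 ≈ 0.6266
  upper = min{1, (1 − p₀)/p₁} = 0.798 / 0.541 ≈ 1.4750 → capped at 1

0.627 ≤ PN ≤ 1.000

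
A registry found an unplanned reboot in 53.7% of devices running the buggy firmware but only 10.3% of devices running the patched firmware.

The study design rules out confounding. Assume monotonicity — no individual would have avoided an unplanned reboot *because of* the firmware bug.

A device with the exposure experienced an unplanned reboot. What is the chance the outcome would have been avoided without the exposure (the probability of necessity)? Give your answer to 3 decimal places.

PN ≈ 0.808

p₁ = 0.537, p₀ = 0.103.
Under exogeneity and monotonicity, PN = (p₁ − p₀) / p₁.
PN = (0.537 − 0.103) / 0.537 = 0.434 / 0.537 ≈ 0.8082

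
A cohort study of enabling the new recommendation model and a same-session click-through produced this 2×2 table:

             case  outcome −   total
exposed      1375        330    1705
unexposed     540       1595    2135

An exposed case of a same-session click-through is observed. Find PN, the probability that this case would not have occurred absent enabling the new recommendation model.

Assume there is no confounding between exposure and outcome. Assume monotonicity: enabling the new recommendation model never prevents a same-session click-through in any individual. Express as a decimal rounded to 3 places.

p₁ = P(outcome | exposed) = 1375/1705 = 0.80645
p₀ = P(outcome | unexposed) = 540/2135 = 0.25293
Under exogeneity and monotonicity, PN = (p₁ − p₀)/p₁.
PN = (0.80645 − 0.25293) / 0.80645 ≈ 0.6864

PN ≈ 0.686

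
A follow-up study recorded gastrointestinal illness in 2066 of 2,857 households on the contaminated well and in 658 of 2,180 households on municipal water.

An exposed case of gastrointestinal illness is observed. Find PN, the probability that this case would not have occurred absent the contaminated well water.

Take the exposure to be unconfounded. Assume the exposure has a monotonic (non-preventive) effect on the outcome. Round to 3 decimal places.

p₁ = P(outcome | exposed) = 2066/2857 = 0.72314
p₀ = P(outcome | unexposed) = 658/2180 = 0.30183
Under exogeneity and monotonicity, PN = (p₁ − p₀) / p₁.
PN = (0.72314 − 0.30183) / 0.72314 = 0.4213 / 0.72314 ≈ 0.5826

PN ≈ 0.583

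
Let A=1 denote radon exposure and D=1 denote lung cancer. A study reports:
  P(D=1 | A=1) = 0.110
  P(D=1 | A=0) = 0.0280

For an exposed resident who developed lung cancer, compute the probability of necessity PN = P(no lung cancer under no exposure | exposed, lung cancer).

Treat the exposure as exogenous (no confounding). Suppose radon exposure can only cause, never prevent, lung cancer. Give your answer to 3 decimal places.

PN ≈ 0.745

Let p₁ = 0.11, p₀ = 0.028.
Under exogeneity and monotonicity, PN = (p₁ − p₀) / p₁.
PN = (0.11 − 0.028) / 0.11 = 0.082 / 0.11 ≈ 0.7455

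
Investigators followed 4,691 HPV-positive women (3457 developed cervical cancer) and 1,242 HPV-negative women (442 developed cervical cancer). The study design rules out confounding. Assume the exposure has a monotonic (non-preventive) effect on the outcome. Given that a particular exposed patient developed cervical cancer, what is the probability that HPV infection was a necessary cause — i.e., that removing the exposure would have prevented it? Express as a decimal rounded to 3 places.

PN ≈ 0.517

p₁ = P(outcome | exposed) = 3457/4691 = 0.73694
p₀ = P(outcome | unexposed) = 442/1242 = 0.35588
Under exogeneity and monotonicity, PN = (p₁ − p₀) / p₁.
PN = (0.73694 − 0.35588) / 0.73694 = 0.38107 / 0.73694 ≈ 0.5171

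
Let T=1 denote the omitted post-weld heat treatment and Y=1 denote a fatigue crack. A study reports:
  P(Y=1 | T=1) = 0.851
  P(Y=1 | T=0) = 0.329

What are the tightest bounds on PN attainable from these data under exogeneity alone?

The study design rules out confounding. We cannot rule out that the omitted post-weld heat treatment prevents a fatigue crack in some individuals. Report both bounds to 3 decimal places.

0.613 ≤ PN ≤ 0.788

Let p₁ = 0.851, p₀ = 0.329.
Under exogeneity alone the bounds on PN are max{0,(p₁−p₀)/p₁} ≤ PN ≤ min{1,(1−p₀)/p₁}.
  lower = (p₁ − p₀)/p₁ = 0.522 / 0.851 ≈ 0.6134
  upper = min{1, (1 − p₀)/p₁} = 0.671 / 0.851 ≈ 0.7885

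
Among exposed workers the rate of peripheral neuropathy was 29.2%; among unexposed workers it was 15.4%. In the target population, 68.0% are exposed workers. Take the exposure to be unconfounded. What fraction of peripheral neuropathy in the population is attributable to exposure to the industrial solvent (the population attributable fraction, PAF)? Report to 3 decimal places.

PAF ≈ 0.379

p₁ = 0.292, p₀ = 0.154.
Overall risk P(Y=1) = π·p₁ + (1−π)·p₀ = 0.68×0.292 + 0.32×0.154 = 0.24784.
Under exogeneity, PAF = [P(Y=1) − p₀] / P(Y=1).
PAF = (0.24784 − 0.154) / 0.24784 ≈ 0.3786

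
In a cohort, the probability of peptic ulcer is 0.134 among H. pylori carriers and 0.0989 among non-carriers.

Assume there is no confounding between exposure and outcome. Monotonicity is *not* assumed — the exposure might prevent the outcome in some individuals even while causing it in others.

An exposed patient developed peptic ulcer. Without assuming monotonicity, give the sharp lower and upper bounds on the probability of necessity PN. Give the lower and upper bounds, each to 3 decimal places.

Let p₁ = 0.134, p₀ = 0.0989.
Under exogeneity alone the bounds on PN are max{0,(p₁−p₀)/p₁} ≤ PN ≤ min{1,(1−p₀)/p₁}.
  lower = (p₁ − p₀)/p₁ = 0.0351 / 0.134 ≈ 0.2619
  upper = min{1, (1 − p₀)/p₁} = 0.9011 / 0.134 ≈ 6.7246 → capped at 1

0.262 ≤ PN ≤ 1.000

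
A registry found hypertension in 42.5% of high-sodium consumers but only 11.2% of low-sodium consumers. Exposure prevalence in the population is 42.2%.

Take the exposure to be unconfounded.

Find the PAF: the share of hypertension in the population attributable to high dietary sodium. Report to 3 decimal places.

PAF ≈ 0.541

p₁ = 0.425, p₀ = 0.112.
Overall risk P(Y=1) = π·p₁ + (1−π)·p₀ = 0.422×0.425 + 0.578×0.112 = 0.24409.
Under exogeneity, PAF = [P(Y=1) − p₀] / P(Y=1).
PAF = (0.24409 − 0.112) / 0.24409 ≈ 0.5411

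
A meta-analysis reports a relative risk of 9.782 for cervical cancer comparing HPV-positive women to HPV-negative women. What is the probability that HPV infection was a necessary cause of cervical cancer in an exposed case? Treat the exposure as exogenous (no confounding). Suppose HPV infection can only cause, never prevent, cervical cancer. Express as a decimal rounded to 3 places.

PN ≈ 0.898

Under exogeneity and monotonicity, PN = (RR − 1) / RR = 1 − 1/RR.
PN = (9.782 − 1) / 9.782 = 8.782 / 9.782 ≈ 0.8978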